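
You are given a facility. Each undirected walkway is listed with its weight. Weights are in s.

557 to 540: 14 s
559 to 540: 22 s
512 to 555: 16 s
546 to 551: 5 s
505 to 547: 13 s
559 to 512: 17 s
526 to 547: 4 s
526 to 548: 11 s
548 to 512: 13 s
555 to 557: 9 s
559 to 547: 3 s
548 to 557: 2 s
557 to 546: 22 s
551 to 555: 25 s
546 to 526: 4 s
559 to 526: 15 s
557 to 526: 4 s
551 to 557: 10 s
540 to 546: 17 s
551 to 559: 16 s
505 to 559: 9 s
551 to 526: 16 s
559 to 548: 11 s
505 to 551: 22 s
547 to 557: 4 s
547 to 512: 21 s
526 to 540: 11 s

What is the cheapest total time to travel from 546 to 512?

Running Dijkstra from 546:
546: 0
526: 4  (via 546)
551: 5  (via 546)
547: 8  (via 526)
557: 8  (via 526)
548: 10  (via 557)
559: 11  (via 547)
540: 15  (via 526)
555: 17  (via 557)
505: 20  (via 559)
512: 23  (via 548)
Shortest route: 546 → 526 → 557 → 548 → 512 = 23 s.

23 s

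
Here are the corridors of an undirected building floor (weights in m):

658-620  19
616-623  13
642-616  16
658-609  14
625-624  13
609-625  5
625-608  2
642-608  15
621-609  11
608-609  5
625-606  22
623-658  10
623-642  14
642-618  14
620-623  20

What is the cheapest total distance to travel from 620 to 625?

38 m

Candidate routes:
620 - 658 - 609 - 625: 19+14+5 = 38
620 - 658 - 609 - 608 - 625: 19+14+5+2 = 40
620 - 623 - 658 - 609 - 608 - 625: 20+10+14+5+2 = 51
620 - 623 - 658 - 609 - 625: 20+10+14+5 = 49
The minimum is 38 m via 620 - 658 - 609 - 625.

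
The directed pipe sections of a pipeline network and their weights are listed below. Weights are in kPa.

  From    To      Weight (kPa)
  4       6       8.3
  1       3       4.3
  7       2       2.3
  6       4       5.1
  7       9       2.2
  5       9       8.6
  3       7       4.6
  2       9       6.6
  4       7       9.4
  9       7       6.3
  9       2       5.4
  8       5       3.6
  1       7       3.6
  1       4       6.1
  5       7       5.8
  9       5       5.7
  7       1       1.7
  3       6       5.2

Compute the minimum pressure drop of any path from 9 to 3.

12.3 kPa

Candidate routes:
9–7–1–3: 6.3+1.7+4.3 = 12.3
9–5–7–1–3: 5.7+5.8+1.7+4.3 = 17.5
Cheapest is 9–7–1–3 at 12.3 kPa.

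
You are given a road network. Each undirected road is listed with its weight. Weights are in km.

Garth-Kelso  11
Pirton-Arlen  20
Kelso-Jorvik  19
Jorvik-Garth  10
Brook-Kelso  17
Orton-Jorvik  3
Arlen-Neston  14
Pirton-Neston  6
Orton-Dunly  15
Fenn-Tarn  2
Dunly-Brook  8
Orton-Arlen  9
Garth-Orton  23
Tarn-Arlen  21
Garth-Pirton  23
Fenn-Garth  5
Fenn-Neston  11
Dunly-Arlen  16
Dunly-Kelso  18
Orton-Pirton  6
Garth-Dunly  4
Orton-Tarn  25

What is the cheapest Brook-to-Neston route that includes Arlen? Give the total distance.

Best Brook to Arlen: Brook–Dunly–Arlen costing 24
Shortest Arlen→Neston: Arlen–Neston = 14
Total via Arlen: 24 + 14 = 38 km.

38 km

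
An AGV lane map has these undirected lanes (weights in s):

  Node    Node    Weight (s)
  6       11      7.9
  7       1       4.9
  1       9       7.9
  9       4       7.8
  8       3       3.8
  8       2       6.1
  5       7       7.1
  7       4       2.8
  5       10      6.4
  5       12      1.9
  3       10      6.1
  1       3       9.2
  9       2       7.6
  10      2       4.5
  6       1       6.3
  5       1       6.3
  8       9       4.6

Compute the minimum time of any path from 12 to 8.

18.2 s

Running Dijkstra from 12:
12: 0
5: 1.9  (via 12)
1: 8.2  (via 5)
10: 8.3  (via 5)
7: 9  (via 5)
4: 11.8  (via 7)
2: 12.8  (via 10)
3: 14.4  (via 10)
6: 14.5  (via 1)
9: 16.1  (via 1)
8: 18.2  (via 3)
Shortest route: 12 → 5 → 10 → 3 → 8 = 18.2 s.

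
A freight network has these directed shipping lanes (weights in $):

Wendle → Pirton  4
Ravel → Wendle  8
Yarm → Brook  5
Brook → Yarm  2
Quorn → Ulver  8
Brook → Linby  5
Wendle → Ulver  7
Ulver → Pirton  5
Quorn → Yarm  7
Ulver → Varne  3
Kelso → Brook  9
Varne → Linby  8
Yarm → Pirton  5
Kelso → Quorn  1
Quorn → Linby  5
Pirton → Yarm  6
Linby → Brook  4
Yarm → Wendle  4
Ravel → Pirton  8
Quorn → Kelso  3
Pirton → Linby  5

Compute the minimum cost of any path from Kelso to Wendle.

$12

Settle nodes by increasing distance from Kelso:
Kelso: 0
Quorn: 1  (via Kelso)
Linby: 6  (via Quorn)
Yarm: 8  (via Quorn)
Ulver: 9  (via Quorn)
Brook: 9  (via Kelso)
Varne: 12  (via Ulver)
Wendle: 12  (via Yarm)
Shortest route: Kelso–Quorn–Yarm–Wendle = $12.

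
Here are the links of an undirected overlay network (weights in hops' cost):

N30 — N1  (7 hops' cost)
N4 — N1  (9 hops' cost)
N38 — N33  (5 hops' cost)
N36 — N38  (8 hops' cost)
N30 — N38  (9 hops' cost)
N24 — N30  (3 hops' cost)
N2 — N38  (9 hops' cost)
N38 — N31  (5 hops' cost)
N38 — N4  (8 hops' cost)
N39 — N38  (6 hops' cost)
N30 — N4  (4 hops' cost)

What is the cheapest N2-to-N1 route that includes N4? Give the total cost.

Shortest N2→N4: N2–N38–N4 = 17
Shortest N4→N1: N4–N1 = 9
Total via N4: 17 + 9 = 26 hops' cost.

26 hops' cost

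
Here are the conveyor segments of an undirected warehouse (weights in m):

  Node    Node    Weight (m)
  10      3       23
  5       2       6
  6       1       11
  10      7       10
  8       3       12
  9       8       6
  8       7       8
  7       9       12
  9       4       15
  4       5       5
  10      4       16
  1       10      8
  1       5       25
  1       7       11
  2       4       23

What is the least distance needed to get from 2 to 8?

Compare a few routes:
2–5–4–10–7–8: 6+5+16+10+8 = 45
2–5–4–9–8: 6+5+15+6 = 32
2–4–9–8: 23+15+6 = 44
The minimum is 32 m via 2–5–4–9–8.

32 m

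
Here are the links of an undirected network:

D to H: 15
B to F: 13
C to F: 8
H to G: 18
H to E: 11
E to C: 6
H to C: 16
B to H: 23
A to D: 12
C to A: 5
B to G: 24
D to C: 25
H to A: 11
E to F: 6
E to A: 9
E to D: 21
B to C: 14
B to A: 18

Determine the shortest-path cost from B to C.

Compare a few routes:
B - A - C: 18+5 = 23
B - C: 14 = 14
B - F - C: 13+8 = 21
The minimum is 14 via B - C.

14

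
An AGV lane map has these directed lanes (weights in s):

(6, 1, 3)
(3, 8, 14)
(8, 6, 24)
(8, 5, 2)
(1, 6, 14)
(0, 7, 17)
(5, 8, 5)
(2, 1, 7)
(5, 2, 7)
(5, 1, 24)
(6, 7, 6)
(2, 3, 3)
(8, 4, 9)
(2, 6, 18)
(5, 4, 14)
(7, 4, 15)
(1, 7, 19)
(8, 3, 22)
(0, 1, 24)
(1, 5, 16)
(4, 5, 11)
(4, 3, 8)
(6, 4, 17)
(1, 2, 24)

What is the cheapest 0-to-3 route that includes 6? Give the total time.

Best 0 to 6: 0–1–6 costing 38
Best 6 to 3: 6–4–3 costing 25
Total via 6: 38 + 25 = 63 s.

63 s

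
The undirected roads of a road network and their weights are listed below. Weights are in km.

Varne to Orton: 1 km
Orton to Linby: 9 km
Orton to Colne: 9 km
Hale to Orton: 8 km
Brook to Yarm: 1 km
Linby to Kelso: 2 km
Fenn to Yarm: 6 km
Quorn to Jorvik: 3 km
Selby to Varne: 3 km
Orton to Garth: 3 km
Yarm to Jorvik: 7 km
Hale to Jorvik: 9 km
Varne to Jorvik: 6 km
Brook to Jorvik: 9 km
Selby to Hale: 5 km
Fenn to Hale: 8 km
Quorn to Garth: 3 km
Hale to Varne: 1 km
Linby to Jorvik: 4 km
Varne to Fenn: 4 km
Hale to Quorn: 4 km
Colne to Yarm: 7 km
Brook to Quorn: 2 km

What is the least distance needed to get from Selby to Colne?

13 km

Compare a few routes:
Selby → Varne → Orton → Colne: 3+1+9 = 13
Selby → Hale → Quorn → Brook → Yarm → Colne: 5+4+2+1+7 = 19
Selby → Varne → Hale → Quorn → Brook → Yarm → Colne: 3+1+4+2+1+7 = 18
Selby → Hale → Varne → Orton → Colne: 5+1+1+9 = 16
Cheapest is Selby → Varne → Orton → Colne at 13 km.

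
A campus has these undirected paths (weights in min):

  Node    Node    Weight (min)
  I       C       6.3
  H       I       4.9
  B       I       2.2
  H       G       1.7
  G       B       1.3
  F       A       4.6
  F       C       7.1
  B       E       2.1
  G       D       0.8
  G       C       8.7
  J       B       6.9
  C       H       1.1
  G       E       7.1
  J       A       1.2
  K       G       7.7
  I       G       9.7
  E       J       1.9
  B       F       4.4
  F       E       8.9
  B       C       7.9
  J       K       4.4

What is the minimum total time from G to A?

6.5 min

Settle nodes by increasing distance from G:
G: 0
D: 0.8  (via G)
B: 1.3  (via G)
H: 1.7  (via G)
C: 2.8  (via H)
E: 3.4  (via B)
I: 3.5  (via B)
J: 5.3  (via E)
F: 5.7  (via B)
A: 6.5  (via J)
Shortest route: G → B → E → J → A = 6.5 min.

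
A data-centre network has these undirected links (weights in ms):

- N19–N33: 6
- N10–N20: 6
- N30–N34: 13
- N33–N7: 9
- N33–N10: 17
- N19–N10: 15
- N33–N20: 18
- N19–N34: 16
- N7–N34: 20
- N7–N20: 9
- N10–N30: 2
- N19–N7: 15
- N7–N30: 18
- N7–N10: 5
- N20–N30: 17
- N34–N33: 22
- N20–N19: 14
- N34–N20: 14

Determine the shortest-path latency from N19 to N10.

Enumerating some paths:
N19 → N10: 15 = 15
N19 → N33 → N7 → N10: 6+9+5 = 20
The minimum is 15 ms via N19 → N10.

15 ms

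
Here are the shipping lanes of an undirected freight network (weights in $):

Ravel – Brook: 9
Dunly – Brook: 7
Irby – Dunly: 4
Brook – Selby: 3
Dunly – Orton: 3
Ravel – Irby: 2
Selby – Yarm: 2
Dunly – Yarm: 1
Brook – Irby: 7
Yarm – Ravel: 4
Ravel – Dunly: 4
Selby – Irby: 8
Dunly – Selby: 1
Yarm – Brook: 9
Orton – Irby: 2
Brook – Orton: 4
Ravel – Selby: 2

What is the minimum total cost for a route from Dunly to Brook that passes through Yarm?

Best Dunly to Yarm: Dunly → Yarm costing 1
Best Yarm to Brook: Yarm → Selby → Brook costing 5
Total via Yarm: 1 + 5 = $6.

$6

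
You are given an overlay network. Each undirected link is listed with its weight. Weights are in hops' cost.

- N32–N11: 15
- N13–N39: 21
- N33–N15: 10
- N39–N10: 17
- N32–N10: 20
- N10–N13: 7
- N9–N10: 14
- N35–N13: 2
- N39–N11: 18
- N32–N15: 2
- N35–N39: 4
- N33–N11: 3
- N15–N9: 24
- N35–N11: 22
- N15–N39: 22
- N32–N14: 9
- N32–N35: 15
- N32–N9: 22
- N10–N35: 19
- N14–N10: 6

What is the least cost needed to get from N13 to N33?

27 hops' cost

Running Dijkstra from N13:
N13: 0
N35: 2  (via N13)
N39: 6  (via N35)
N10: 7  (via N13)
N14: 13  (via N10)
N32: 17  (via N35)
N15: 19  (via N32)
N9: 21  (via N10)
N11: 24  (via N35)
N33: 27  (via N11)
Shortest route: N13 → N35 → N11 → N33 = 27 hops' cost.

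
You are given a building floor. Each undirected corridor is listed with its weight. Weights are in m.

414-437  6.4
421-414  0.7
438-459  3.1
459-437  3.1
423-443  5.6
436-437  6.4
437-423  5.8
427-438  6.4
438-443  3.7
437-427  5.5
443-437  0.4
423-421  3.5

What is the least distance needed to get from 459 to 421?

10.2 m

Settle nodes by increasing distance from 459:
459: 0
437: 3.1  (via 459)
438: 3.1  (via 459)
443: 3.5  (via 437)
427: 8.6  (via 437)
423: 8.9  (via 437)
414: 9.5  (via 437)
436: 9.5  (via 437)
421: 10.2  (via 414)
Shortest route: 459 → 437 → 414 → 421 = 10.2 m.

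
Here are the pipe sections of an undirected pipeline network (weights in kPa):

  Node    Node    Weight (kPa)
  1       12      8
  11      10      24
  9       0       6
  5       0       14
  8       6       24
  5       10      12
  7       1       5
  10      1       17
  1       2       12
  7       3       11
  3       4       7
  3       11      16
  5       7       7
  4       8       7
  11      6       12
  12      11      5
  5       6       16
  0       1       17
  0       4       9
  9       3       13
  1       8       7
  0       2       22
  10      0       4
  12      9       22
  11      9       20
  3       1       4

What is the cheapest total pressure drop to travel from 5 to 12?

Candidate routes:
5 - 6 - 11 - 12: 16+12+5 = 33
5 - 7 - 1 - 12: 7+5+8 = 20
5 - 7 - 3 - 1 - 12: 7+11+4+8 = 30
5 - 10 - 1 - 12: 12+17+8 = 37
Cheapest is 5 - 7 - 1 - 12 at 20 kPa.

20 kPa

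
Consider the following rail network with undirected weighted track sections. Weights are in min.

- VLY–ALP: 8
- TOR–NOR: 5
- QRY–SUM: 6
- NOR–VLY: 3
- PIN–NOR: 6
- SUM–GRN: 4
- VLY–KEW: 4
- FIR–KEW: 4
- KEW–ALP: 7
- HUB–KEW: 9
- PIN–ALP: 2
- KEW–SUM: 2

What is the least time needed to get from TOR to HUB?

21 min

Enumerating some paths:
TOR–NOR–VLY–KEW–HUB: 5+3+4+9 = 21
TOR–NOR–PIN–ALP–KEW–HUB: 5+6+2+7+9 = 29
TOR–NOR–VLY–ALP–KEW–HUB: 5+3+8+7+9 = 32
The minimum is 21 min via TOR–NOR–VLY–KEW–HUB.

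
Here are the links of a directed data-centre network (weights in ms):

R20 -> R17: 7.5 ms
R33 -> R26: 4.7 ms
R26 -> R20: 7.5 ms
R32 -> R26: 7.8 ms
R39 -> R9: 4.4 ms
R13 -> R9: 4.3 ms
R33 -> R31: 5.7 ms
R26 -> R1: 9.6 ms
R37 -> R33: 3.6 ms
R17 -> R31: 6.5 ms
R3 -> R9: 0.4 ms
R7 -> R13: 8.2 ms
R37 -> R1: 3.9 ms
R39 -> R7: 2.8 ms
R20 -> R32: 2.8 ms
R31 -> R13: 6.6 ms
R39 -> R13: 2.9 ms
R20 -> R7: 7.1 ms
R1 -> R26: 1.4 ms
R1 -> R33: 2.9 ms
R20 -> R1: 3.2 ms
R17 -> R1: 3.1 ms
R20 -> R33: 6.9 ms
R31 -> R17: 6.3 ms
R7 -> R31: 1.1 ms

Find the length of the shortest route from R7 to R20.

19.4 ms

Running Dijkstra from R7:
R7: 0
R31: 1.1  (via R7)
R17: 7.4  (via R31)
R13: 7.7  (via R31)
R1: 10.5  (via R17)
R26: 11.9  (via R1)
R9: 12  (via R13)
R33: 13.4  (via R1)
R20: 19.4  (via R26)
Shortest route: R7–R31–R17–R1–R26–R20 = 19.4 ms.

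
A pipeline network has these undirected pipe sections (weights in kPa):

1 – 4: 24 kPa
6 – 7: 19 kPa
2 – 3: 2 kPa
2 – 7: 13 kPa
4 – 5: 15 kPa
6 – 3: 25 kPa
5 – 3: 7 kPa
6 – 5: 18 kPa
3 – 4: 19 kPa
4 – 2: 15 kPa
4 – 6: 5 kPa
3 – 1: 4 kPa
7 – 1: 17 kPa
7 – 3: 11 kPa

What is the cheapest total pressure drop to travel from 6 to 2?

20 kPa

Candidate routes:
6 → 4 → 3 → 2: 5+19+2 = 26
6 → 4 → 2: 5+15 = 20
6 → 5 → 3 → 2: 18+7+2 = 27
The minimum is 20 kPa via 6 → 4 → 2.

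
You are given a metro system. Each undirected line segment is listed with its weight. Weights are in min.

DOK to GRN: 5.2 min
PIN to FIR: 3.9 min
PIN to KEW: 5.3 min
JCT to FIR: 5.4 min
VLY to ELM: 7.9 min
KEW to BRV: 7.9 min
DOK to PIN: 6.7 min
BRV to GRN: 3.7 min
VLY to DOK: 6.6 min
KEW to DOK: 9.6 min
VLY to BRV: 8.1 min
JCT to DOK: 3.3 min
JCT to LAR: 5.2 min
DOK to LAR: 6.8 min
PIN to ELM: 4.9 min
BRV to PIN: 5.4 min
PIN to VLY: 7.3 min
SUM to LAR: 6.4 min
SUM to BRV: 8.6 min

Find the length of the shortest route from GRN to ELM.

14 min

Running Dijkstra from GRN:
GRN: 0
BRV: 3.7  (via GRN)
DOK: 5.2  (via GRN)
JCT: 8.5  (via DOK)
PIN: 9.1  (via BRV)
KEW: 11.6  (via BRV)
VLY: 11.8  (via BRV)
LAR: 12  (via DOK)
SUM: 12.3  (via BRV)
FIR: 13  (via PIN)
ELM: 14  (via PIN)
Shortest route: GRN → BRV → PIN → ELM = 14 min.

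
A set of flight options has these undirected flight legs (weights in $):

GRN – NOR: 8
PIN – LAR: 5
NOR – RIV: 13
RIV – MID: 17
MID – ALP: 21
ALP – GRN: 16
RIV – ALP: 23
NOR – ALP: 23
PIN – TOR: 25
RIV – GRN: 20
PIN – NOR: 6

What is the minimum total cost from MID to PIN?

$36

Compare a few routes:
MID - RIV - NOR - PIN: 17+13+6 = 36
MID - ALP - NOR - PIN: 21+23+6 = 50
The minimum is $36 via MID - RIV - NOR - PIN.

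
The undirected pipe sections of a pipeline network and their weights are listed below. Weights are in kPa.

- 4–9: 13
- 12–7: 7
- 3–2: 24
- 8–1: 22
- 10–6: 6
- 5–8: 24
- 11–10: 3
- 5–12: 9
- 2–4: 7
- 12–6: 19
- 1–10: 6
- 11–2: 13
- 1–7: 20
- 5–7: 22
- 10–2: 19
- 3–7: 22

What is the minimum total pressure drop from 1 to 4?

Enumerating some paths:
1 → 10 → 2 → 4: 6+19+7 = 32
1 → 10 → 11 → 2 → 4: 6+3+13+7 = 29
Cheapest is 1 → 10 → 11 → 2 → 4 at 29 kPa.

29 kPa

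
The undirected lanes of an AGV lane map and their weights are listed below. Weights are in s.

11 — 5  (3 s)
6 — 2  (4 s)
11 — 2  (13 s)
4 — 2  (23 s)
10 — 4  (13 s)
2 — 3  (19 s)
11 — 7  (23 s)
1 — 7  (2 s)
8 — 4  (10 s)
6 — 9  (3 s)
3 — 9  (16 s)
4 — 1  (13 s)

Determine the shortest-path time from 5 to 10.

52 s

Settle nodes by increasing distance from 5:
5: 0
11: 3  (via 5)
2: 16  (via 11)
6: 20  (via 2)
9: 23  (via 6)
7: 26  (via 11)
1: 28  (via 7)
3: 35  (via 2)
4: 39  (via 2)
8: 49  (via 4)
10: 52  (via 4)
Shortest route: 5 → 11 → 2 → 4 → 10 = 52 s.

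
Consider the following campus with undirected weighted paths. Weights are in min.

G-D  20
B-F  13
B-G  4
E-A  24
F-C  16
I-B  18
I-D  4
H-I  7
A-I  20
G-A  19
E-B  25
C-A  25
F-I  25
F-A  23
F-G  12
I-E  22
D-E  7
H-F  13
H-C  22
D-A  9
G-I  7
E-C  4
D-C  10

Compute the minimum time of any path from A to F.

23 min

Candidate routes:
A–G–F: 19+12 = 31
A–F: 23 = 23
Cheapest is A–F at 23 min.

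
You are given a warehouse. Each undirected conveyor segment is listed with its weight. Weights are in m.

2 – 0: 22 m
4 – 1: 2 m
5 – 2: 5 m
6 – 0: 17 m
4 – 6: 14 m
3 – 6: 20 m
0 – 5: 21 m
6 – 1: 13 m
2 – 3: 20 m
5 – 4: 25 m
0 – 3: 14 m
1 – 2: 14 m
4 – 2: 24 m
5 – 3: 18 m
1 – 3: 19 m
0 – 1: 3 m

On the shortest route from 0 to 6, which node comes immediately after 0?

1

Compare a few routes:
0 → 6: 17 = 17
0 → 1 → 6: 3+13 = 16
0 → 1 → 4 → 6: 3+2+14 = 19
Cheapest is 0 → 1 → 6 at 16 m.
So from 0 the first move is to 1.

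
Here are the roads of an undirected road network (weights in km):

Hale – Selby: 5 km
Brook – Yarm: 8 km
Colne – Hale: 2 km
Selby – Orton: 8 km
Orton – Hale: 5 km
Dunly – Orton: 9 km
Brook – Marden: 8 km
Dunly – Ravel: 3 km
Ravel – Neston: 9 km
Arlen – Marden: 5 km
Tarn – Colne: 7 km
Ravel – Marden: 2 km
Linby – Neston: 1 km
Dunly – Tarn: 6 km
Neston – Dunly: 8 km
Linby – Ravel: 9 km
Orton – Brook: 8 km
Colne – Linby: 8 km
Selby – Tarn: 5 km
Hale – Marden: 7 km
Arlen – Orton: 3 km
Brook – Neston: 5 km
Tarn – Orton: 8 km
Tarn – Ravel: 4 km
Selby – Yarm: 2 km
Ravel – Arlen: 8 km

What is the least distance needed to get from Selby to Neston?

15 km

Running Dijkstra from Selby:
Selby: 0
Yarm: 2  (via Selby)
Tarn: 5  (via Selby)
Hale: 5  (via Selby)
Colne: 7  (via Hale)
Orton: 8  (via Selby)
Ravel: 9  (via Tarn)
Brook: 10  (via Yarm)
Arlen: 11  (via Orton)
Dunly: 11  (via Tarn)
Marden: 11  (via Ravel)
Neston: 15  (via Brook)
Shortest route: Selby → Yarm → Brook → Neston = 15 km.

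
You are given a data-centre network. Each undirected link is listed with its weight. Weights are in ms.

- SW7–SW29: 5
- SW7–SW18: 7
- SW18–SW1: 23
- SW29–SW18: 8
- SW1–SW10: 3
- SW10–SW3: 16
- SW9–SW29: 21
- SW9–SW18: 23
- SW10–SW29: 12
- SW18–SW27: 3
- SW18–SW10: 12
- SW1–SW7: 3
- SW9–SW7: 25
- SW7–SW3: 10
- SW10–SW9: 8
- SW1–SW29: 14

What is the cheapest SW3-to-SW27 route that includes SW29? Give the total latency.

Shortest SW3→SW29: SW3 → SW7 → SW29 = 15
Best SW29 to SW27: SW29 → SW18 → SW27 costing 11
Total via SW29: 15 + 11 = 26 ms.

26 ms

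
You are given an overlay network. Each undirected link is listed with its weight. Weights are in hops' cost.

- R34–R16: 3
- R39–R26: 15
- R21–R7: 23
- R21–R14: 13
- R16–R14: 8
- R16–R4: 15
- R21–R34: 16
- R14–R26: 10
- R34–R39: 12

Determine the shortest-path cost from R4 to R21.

34 hops' cost

Settle nodes by increasing distance from R4:
R4: 0
R16: 15  (via R4)
R34: 18  (via R16)
R14: 23  (via R16)
R39: 30  (via R34)
R26: 33  (via R14)
R21: 34  (via R34)
Shortest route: R4–R16–R34–R21 = 34 hops' cost.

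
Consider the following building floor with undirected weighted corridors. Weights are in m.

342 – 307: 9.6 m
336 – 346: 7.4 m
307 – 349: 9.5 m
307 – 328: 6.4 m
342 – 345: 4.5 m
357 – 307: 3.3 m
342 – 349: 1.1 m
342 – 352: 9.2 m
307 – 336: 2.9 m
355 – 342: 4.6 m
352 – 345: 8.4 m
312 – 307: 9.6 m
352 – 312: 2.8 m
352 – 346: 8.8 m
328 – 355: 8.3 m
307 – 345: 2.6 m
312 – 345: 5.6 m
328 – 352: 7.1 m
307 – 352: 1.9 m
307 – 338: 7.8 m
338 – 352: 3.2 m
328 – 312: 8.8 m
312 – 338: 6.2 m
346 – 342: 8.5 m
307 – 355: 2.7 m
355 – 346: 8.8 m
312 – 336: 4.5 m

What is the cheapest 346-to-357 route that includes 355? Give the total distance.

14.8 m

Shortest 346→355: 346 → 355 = 8.8
Best 355 to 357: 355 → 307 → 357 costing 6
Total via 355: 8.8 + 6 = 14.8 m.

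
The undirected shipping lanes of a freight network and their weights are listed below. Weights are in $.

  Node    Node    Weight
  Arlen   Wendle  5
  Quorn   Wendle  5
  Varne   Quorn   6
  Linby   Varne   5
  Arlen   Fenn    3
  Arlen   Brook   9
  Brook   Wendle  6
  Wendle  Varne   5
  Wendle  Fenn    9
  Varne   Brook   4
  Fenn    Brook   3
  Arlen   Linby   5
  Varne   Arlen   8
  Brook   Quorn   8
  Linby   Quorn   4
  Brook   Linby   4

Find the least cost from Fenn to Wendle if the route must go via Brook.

Best Fenn to Brook: Fenn–Brook costing 3
Best Brook to Wendle: Brook–Wendle costing 6
Total via Brook: 3 + 6 = $9.

$9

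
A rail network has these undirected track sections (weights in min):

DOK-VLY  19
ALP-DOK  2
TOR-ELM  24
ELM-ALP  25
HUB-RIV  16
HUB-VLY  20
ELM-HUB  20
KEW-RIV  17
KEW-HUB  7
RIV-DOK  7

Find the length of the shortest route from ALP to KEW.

Running Dijkstra from ALP:
ALP: 0
DOK: 2  (via ALP)
RIV: 9  (via DOK)
VLY: 21  (via DOK)
HUB: 25  (via RIV)
ELM: 25  (via ALP)
KEW: 26  (via RIV)
Shortest route: ALP–DOK–RIV–KEW = 26 min.

26 min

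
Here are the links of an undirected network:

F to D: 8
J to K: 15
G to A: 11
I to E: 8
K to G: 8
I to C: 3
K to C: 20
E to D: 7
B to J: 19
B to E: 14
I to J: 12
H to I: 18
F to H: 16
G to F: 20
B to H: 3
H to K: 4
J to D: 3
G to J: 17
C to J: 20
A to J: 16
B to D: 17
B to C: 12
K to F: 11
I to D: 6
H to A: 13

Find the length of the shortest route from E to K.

Candidate routes:
E–B–H–K: 14+3+4 = 21
E–D–J–K: 7+3+15 = 25
The minimum is 21 via E–B–H–K.

21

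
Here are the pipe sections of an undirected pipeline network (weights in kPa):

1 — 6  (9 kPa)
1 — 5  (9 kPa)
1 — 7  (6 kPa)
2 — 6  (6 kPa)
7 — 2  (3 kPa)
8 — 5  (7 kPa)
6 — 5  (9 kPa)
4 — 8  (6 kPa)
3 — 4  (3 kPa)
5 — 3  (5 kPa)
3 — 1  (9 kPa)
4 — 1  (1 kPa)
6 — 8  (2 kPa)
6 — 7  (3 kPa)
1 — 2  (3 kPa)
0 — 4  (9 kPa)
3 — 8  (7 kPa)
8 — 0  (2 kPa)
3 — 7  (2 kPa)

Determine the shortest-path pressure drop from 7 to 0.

7 kPa

Enumerating some paths:
7 - 6 - 8 - 0: 3+2+2 = 7
7 - 3 - 8 - 0: 2+7+2 = 11
The minimum is 7 kPa via 7 - 6 - 8 - 0.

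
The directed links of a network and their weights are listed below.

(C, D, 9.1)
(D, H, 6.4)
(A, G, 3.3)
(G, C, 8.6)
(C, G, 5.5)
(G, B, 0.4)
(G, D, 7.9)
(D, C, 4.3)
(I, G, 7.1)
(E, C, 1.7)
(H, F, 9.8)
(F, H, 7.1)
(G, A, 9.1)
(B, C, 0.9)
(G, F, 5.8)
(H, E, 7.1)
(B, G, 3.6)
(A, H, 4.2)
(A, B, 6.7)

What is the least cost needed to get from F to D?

Compare a few routes:
F–H–E–C–G–D: 7.1+7.1+1.7+5.5+7.9 = 29.3
F–H–E–C–D: 7.1+7.1+1.7+9.1 = 25
The minimum is 25 via F–H–E–C–D.

25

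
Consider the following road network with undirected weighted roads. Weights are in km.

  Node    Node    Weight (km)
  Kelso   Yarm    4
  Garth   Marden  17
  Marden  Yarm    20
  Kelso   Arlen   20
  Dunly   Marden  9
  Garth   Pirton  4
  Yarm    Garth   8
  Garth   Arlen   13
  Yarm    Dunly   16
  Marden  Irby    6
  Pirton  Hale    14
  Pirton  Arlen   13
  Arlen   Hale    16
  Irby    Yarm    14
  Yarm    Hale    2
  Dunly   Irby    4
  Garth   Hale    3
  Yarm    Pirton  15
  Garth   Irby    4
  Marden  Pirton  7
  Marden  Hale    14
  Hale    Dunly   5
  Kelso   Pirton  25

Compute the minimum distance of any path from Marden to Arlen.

20 km

Candidate routes:
Marden → Pirton → Arlen: 7+13 = 20
Marden → Pirton → Garth → Arlen: 7+4+13 = 24
Marden → Irby → Garth → Arlen: 6+4+13 = 23
Cheapest is Marden → Pirton → Arlen at 20 km.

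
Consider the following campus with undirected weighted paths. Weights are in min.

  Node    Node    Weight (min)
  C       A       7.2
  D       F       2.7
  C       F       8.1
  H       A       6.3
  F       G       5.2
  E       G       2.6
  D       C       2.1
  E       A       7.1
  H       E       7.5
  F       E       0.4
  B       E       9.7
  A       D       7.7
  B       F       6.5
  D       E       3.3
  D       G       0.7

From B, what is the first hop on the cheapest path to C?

F

Enumerating some paths:
B–F–E–D–C: 6.5+0.4+3.3+2.1 = 12.3
B–F–D–C: 6.5+2.7+2.1 = 11.3
B–F–E–G–D–C: 6.5+0.4+2.6+0.7+2.1 = 12.3
B–F–G–D–C: 6.5+5.2+0.7+2.1 = 14.5
The minimum is 11.3 min via B–F–D–C.
So from B the first move is to F.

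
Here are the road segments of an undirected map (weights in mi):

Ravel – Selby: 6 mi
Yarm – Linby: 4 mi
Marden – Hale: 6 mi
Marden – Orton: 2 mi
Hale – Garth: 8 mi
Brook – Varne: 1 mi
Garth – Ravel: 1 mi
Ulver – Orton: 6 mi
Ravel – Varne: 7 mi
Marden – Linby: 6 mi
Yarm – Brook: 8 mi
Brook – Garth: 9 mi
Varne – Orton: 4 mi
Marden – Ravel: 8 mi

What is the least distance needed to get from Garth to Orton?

11 mi

Running Dijkstra from Garth:
Garth: 0
Ravel: 1  (via Garth)
Selby: 7  (via Ravel)
Hale: 8  (via Garth)
Varne: 8  (via Ravel)
Marden: 9  (via Ravel)
Brook: 9  (via Garth)
Orton: 11  (via Marden)
Shortest route: Garth → Ravel → Marden → Orton = 11 mi.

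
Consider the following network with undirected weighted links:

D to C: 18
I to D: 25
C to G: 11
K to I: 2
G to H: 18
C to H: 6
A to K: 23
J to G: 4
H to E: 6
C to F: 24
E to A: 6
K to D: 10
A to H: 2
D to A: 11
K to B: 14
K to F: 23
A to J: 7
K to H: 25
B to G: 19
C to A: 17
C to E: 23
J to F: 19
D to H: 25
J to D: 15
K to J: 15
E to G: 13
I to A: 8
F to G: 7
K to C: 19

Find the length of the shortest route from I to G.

19

Compare a few routes:
I - A - E - G: 8+6+13 = 27
I - A - J - G: 8+7+4 = 19
I - A - H - C - G: 8+2+6+11 = 27
I - K - J - G: 2+15+4 = 21
Cheapest is I - A - J - G at 19.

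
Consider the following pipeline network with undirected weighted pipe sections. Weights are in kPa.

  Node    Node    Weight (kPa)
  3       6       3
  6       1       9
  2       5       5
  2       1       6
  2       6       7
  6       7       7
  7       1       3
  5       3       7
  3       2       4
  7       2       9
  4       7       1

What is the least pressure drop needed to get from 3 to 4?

Settle nodes by increasing distance from 3:
3: 0
6: 3  (via 3)
2: 4  (via 3)
5: 7  (via 3)
1: 10  (via 2)
7: 10  (via 6)
4: 11  (via 7)
Shortest route: 3–6–7–4 = 11 kPa.

11 kPa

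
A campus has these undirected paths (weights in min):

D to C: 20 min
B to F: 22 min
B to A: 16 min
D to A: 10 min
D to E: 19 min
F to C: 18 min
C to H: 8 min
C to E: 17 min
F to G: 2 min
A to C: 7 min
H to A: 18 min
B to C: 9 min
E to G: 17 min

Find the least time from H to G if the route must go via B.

41 min

Best H to B: H → C → B costing 17
Best B to G: B → F → G costing 24
Total via B: 17 + 24 = 41 min.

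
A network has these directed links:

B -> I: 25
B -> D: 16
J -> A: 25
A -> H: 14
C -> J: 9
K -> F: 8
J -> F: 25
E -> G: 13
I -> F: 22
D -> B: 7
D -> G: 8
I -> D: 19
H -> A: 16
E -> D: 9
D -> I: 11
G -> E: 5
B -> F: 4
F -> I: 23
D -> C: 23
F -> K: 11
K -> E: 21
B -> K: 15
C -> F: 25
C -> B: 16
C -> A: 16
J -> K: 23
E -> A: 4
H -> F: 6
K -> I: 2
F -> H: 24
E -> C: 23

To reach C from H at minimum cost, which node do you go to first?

Enumerating some paths:
H–F–I–D–C: 6+23+19+23 = 71
H–F–K–I–D–C: 6+11+2+19+23 = 61
H–F–K–E–D–C: 6+11+21+9+23 = 70
Cheapest is H–F–K–I–D–C at 61.
So from H the first move is to F.

F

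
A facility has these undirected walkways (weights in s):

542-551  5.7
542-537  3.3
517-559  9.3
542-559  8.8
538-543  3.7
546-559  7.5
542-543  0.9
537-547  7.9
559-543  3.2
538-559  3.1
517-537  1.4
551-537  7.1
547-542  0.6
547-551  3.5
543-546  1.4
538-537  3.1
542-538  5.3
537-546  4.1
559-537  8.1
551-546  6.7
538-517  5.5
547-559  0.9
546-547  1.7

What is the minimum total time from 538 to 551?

Compare a few routes:
538 - 542 - 547 - 551: 5.3+0.6+3.5 = 9.4
538 - 559 - 547 - 551: 3.1+0.9+3.5 = 7.5
538 - 537 - 551: 3.1+7.1 = 10.2
538 - 543 - 542 - 547 - 551: 3.7+0.9+0.6+3.5 = 8.7
Cheapest is 538 - 559 - 547 - 551 at 7.5 s.

7.5 s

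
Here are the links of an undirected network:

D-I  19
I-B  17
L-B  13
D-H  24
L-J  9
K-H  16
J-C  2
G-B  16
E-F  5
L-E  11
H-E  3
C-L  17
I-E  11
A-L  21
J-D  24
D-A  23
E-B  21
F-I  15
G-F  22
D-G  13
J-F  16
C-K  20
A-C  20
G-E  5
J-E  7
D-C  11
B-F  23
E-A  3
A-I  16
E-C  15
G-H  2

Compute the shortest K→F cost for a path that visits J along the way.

Shortest K→J: K → C → J = 22
Shortest J→F: J → E → F = 12
Total via J: 22 + 12 = 34.

34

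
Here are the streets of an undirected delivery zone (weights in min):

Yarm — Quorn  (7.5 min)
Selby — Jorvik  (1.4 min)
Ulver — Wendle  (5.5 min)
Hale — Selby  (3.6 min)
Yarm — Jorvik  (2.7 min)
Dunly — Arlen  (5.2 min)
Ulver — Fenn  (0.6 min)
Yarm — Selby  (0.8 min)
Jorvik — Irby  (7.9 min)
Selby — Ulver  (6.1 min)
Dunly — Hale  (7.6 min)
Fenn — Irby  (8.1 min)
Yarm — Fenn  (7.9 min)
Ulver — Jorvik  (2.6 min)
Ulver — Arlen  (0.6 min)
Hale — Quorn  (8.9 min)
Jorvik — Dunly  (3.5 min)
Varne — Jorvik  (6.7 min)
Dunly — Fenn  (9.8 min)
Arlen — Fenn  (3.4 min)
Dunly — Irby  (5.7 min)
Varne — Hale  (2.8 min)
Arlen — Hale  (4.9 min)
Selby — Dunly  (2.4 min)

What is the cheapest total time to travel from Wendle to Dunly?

Compare a few routes:
Wendle - Ulver - Selby - Dunly: 5.5+6.1+2.4 = 14
Wendle - Ulver - Jorvik - Dunly: 5.5+2.6+3.5 = 11.6
Wendle - Ulver - Arlen - Dunly: 5.5+0.6+5.2 = 11.3
Wendle - Ulver - Jorvik - Selby - Dunly: 5.5+2.6+1.4+2.4 = 11.9
The minimum is 11.3 min via Wendle - Ulver - Arlen - Dunly.

11.3 min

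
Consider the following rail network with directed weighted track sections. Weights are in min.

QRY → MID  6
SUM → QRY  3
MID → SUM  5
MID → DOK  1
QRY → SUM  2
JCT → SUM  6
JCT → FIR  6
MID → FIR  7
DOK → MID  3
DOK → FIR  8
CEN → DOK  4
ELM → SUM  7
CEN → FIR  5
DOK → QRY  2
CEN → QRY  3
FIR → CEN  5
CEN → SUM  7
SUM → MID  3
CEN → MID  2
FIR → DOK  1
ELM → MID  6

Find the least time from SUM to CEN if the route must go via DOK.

Best SUM to DOK: SUM → MID → DOK costing 4
Best DOK to CEN: DOK → FIR → CEN costing 13
Total via DOK: 4 + 13 = 17 min.

17 min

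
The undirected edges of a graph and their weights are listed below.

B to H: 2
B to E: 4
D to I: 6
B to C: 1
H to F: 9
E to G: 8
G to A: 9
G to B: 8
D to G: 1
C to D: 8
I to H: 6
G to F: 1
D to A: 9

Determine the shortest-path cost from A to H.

19

Compare a few routes:
A → G → F → H: 9+1+9 = 19
A → D → G → B → H: 9+1+8+2 = 20
Cheapest is A → G → F → H at 19.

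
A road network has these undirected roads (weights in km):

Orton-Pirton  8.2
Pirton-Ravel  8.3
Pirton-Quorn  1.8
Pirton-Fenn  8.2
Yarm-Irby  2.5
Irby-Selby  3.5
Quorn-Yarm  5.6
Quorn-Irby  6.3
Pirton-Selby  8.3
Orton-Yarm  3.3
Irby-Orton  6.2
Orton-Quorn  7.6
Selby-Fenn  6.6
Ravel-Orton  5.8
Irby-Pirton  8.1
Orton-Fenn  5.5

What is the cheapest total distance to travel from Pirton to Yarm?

7.4 km

Running Dijkstra from Pirton:
Pirton: 0
Quorn: 1.8  (via Pirton)
Yarm: 7.4  (via Quorn)
Shortest route: Pirton–Quorn–Yarm = 7.4 km.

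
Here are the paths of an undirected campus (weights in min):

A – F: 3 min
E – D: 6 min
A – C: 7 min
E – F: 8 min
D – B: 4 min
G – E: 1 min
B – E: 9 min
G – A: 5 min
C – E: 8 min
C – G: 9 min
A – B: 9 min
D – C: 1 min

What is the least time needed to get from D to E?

6 min

Settle nodes by increasing distance from D:
D: 0
C: 1  (via D)
B: 4  (via D)
E: 6  (via D)
Shortest route: D → E = 6 min.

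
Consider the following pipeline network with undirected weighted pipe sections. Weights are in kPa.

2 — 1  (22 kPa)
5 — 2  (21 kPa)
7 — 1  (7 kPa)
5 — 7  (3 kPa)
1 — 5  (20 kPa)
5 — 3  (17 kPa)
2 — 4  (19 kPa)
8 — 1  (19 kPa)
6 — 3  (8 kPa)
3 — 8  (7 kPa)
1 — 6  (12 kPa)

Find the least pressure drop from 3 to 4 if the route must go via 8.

Best 3 to 8: 3–8 costing 7
Best 8 to 4: 8–1–2–4 costing 60
Total via 8: 7 + 60 = 67 kPa.

67 kPa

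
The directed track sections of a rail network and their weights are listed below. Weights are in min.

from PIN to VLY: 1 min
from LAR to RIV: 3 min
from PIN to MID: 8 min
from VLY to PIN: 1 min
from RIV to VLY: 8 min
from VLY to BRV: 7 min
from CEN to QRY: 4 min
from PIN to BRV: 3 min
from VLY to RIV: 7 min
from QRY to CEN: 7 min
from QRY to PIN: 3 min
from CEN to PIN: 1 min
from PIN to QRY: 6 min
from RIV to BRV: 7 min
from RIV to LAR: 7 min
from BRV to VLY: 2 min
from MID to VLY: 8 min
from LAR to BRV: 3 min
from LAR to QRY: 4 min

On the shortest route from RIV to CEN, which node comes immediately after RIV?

Enumerating some paths:
RIV–VLY–PIN–QRY–CEN: 8+1+6+7 = 22
RIV–LAR–QRY–CEN: 7+4+7 = 18
RIV–BRV–VLY–PIN–QRY–CEN: 7+2+1+6+7 = 23
RIV–LAR–BRV–VLY–PIN–QRY–CEN: 7+3+2+1+6+7 = 26
Cheapest is RIV–LAR–QRY–CEN at 18 min.
So from RIV the first move is to LAR.

LAR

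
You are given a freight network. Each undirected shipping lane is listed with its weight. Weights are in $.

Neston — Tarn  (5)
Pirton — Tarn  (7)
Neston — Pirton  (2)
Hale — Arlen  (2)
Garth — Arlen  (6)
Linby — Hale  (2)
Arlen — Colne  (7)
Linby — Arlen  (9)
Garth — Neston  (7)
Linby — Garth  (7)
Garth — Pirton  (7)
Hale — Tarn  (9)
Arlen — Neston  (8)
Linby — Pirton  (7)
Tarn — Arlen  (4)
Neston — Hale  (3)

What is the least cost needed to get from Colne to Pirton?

Compare a few routes:
Colne → Arlen → Tarn → Neston → Pirton: 7+4+5+2 = 18
Colne → Arlen → Hale → Neston → Pirton: 7+2+3+2 = 14
Colne → Arlen → Neston → Pirton: 7+8+2 = 17
The minimum is $14 via Colne → Arlen → Hale → Neston → Pirton.

$14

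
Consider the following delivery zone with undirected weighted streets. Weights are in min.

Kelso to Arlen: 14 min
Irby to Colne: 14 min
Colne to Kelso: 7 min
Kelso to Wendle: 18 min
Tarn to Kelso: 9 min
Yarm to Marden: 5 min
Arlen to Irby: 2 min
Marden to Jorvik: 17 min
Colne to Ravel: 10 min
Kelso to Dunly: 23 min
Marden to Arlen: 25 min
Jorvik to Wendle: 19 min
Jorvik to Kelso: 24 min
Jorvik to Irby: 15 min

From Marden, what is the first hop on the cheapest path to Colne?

Arlen

Compare a few routes:
Marden - Arlen - Irby - Colne: 25+2+14 = 41
Marden - Arlen - Kelso - Colne: 25+14+7 = 46
The minimum is 41 min via Marden - Arlen - Irby - Colne.
So from Marden the first move is to Arlen.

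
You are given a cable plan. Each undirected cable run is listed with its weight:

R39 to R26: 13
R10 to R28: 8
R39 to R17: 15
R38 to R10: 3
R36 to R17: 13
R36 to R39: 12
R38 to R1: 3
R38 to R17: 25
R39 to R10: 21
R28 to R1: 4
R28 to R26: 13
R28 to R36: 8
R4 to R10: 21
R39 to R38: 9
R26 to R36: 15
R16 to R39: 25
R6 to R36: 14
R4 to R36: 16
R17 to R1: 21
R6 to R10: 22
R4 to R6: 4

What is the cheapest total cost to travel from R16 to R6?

51

Shortest distances from R16:
R16: 0
R39: 25  (via R16)
R38: 34  (via R39)
R36: 37  (via R39)
R10: 37  (via R38)
R1: 37  (via R38)
R26: 38  (via R39)
R17: 40  (via R39)
R28: 41  (via R1)
R6: 51  (via R36)
Shortest route: R16–R39–R36–R6 = 51.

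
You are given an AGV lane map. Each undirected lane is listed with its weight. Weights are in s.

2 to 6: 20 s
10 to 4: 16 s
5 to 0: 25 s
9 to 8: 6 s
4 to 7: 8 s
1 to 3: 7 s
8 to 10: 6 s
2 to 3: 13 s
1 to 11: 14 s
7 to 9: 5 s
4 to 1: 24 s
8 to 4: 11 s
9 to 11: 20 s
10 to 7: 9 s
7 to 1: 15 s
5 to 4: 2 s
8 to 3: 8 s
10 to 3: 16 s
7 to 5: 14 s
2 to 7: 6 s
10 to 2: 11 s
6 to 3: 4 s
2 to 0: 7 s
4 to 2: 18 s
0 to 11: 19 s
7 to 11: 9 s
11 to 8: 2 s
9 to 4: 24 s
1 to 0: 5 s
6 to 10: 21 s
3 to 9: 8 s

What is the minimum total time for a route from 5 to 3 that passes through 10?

32 s

Shortest 5→10: 5 → 4 → 10 = 18
Best 10 to 3: 10 → 8 → 3 costing 14
Total via 10: 18 + 14 = 32 s.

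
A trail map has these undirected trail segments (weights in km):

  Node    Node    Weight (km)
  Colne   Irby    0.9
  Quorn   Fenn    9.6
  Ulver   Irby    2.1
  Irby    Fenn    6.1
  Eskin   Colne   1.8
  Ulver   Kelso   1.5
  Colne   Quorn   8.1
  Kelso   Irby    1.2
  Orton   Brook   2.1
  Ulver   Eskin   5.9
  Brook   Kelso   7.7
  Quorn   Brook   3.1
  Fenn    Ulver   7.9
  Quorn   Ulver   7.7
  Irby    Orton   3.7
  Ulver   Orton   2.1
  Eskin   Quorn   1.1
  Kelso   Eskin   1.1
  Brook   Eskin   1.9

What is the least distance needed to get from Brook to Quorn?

Compare a few routes:
Brook–Eskin–Quorn: 1.9+1.1 = 3
Brook–Quorn: 3.1 = 3.1
The minimum is 3 km via Brook–Eskin–Quorn.

3 km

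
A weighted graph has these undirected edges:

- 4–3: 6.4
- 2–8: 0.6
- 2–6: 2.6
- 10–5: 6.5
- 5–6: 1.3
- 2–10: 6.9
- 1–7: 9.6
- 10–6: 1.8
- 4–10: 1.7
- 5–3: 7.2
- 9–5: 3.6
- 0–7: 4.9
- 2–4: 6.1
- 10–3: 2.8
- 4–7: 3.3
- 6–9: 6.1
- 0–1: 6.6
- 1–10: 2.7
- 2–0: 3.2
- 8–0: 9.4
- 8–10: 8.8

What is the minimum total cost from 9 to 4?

8.4

Running Dijkstra from 9:
9: 0
5: 3.6  (via 9)
6: 4.9  (via 5)
10: 6.7  (via 6)
2: 7.5  (via 6)
8: 8.1  (via 2)
4: 8.4  (via 10)
Shortest route: 9 → 5 → 6 → 10 → 4 = 8.4.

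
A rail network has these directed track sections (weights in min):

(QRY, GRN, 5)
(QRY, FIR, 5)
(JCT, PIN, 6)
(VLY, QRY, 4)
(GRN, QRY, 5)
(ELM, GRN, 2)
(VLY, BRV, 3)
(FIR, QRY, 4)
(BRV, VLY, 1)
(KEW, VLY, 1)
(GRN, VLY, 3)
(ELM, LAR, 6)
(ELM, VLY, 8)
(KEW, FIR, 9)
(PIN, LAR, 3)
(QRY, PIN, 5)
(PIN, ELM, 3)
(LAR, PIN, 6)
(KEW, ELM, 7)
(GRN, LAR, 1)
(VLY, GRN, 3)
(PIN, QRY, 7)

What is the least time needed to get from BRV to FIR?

Shortest distances from BRV:
BRV: 0
VLY: 1  (via BRV)
GRN: 4  (via VLY)
LAR: 5  (via GRN)
QRY: 5  (via VLY)
PIN: 10  (via QRY)
FIR: 10  (via QRY)
Shortest route: BRV → VLY → QRY → FIR = 10 min.

10 min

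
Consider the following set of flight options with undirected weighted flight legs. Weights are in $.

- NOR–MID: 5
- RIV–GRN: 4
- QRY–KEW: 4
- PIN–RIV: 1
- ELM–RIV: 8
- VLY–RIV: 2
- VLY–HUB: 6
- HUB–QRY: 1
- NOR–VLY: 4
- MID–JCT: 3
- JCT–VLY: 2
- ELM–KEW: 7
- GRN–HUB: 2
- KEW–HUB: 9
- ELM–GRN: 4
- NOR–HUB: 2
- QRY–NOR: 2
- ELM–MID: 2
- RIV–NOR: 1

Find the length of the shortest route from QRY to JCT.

Compare a few routes:
QRY–HUB–VLY–JCT: 1+6+2 = 9
QRY–NOR–RIV–VLY–JCT: 2+1+2+2 = 7
QRY–HUB–NOR–RIV–VLY–JCT: 1+2+1+2+2 = 8
QRY–NOR–VLY–JCT: 2+4+2 = 8
The minimum is $7 via QRY–NOR–RIV–VLY–JCT.

$7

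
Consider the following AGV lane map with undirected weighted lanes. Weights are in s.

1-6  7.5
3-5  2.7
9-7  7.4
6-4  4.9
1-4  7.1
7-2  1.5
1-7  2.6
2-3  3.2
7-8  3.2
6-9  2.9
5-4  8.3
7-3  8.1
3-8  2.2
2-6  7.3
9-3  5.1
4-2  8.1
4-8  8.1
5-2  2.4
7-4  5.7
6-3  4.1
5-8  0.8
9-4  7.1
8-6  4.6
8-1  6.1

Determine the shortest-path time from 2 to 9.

8.3 s

Candidate routes:
2 → 3 → 9: 3.2+5.1 = 8.3
2 → 7 → 9: 1.5+7.4 = 8.9
2 → 5 → 3 → 9: 2.4+2.7+5.1 = 10.2
2 → 6 → 9: 7.3+2.9 = 10.2
Cheapest is 2 → 3 → 9 at 8.3 s.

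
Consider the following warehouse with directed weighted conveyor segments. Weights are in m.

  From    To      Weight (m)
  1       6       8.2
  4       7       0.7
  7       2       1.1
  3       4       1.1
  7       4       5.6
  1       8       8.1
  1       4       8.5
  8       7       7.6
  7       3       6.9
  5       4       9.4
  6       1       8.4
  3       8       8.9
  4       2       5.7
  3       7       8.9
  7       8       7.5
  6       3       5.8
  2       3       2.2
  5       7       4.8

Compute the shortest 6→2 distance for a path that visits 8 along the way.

23.4 m

Best 6 to 8: 6–3–8 costing 14.7
Best 8 to 2: 8–7–2 costing 8.7
Total via 8: 14.7 + 8.7 = 23.4 m.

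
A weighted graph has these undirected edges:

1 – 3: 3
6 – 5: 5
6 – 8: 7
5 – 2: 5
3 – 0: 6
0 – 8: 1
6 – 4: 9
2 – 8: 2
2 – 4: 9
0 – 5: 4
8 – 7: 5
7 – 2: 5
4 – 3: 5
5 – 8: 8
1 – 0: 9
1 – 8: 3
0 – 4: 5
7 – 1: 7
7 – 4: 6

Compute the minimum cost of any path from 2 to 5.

5

Settle nodes by increasing distance from 2:
2: 0
8: 2  (via 2)
0: 3  (via 8)
1: 5  (via 8)
5: 5  (via 2)
Shortest route: 2–5 = 5.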